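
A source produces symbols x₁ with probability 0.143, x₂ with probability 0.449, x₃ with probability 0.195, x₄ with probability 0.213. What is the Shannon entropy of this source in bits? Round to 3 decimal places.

1.855 bits

H = −Σ pᵢ log₂ pᵢ.
−0.143·log₂(0.143) = 0.4012
−0.449·log₂(0.449) = 0.5187
−0.195·log₂(0.195) = 0.4599
−0.213·log₂(0.213) = 0.4752
Sum ≈ 1.8551 → 1.855 bits.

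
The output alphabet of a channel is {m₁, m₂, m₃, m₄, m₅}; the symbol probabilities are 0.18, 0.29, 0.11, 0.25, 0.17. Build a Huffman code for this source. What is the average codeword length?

Repeatedly combine the two least-probable nodes; the expected code length is the sum of the merged weights.
merge 11/100 + 17/100 → 7/25
merge 9/50 + 1/4 → 43/100
merge 7/25 + 29/100 → 57/100
merge 43/100 + 57/100 → 1
L = 7/25 + 43/100 + 57/100 + 1 = 57/25 = 2.28 bits/symbol.

2.28 bits/symbol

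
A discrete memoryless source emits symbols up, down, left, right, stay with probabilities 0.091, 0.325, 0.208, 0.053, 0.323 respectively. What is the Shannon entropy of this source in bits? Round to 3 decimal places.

H = −Σ pᵢ log₂ pᵢ.
−0.091·log₂(0.091) = 0.3147
−0.325·log₂(0.325) = 0.5270
−0.208·log₂(0.208) = 0.4712
−0.053·log₂(0.053) = 0.2246
−0.323·log₂(0.323) = 0.5266
Sum ≈ 2.0641 → 2.064 bits.

2.064 bits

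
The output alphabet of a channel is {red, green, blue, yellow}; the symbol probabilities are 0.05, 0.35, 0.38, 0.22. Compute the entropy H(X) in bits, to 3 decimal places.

H = −Σ pᵢ log₂ pᵢ.
−0.05·log₂(0.05) = 0.2161
−0.35·log₂(0.35) = 0.5301
−0.38·log₂(0.38) = 0.5305
−0.22·log₂(0.22) = 0.4806
Sum ≈ 1.7572 → 1.757 bits.

1.757 bits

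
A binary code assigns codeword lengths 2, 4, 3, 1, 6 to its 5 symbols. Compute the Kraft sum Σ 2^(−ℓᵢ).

With common denominator 2^6 = 64: Σ 2^(−ℓᵢ) = 16/64 + 4/64 + 8/64 + 32/64 + 1/64 = 61/64 = 0.953125.

0.953125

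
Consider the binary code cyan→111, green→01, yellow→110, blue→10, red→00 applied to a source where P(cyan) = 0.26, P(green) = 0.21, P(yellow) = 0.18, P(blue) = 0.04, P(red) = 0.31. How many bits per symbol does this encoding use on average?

L̄ = Σ pᵢ·ℓᵢ = 0.26·3 + 0.21·2 + 0.18·3 + 0.04·2 + 0.31·2 = 2.44 bits/symbol.

2.44 bits/symbol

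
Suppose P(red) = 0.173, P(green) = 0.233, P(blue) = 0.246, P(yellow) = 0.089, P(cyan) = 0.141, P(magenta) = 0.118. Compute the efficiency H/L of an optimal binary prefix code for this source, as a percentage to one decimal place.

99.1%

Entropy H = −Σ p log₂ p ≈ 2.4982 bits.
Huffman merges: 89/1000+59/500→207/1000; 141/1000+173/1000→157/500; 207/1000+233/1000→11/25; 123/500+157/500→14/25; 11/25+14/25→1. L = 2521/1000 ≈ 2.5210.
Efficiency = H/L = 2.4982/2.5210 = 99.1%.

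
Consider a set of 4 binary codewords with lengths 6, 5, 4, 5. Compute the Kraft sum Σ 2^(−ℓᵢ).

With common denominator 2^6 = 64: Σ 2^(−ℓᵢ) = 1/64 + 2/64 + 4/64 + 2/64 = 9/64 = 0.140625.

0.140625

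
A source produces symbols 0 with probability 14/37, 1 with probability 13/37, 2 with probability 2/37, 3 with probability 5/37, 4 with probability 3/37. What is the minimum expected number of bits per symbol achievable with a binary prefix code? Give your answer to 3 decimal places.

2.027 bits/symbol

Repeatedly combine the two least-probable nodes; the expected code length is the sum of the merged weights.
merge 2/37 + 3/37 → 5/37
merge 5/37 + 5/37 → 10/37
merge 10/37 + 13/37 → 23/37
merge 14/37 + 23/37 → 1
L = 5/37 + 10/37 + 23/37 + 1 = 75/37 ≈ 2.027 bits/symbol.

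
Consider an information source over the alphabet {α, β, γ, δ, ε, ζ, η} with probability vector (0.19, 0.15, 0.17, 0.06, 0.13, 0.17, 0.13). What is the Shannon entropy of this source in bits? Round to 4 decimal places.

2.7438 bits

H = −Σ pᵢ log₂ pᵢ.
−0.19·log₂(0.19) = 0.4552
−0.15·log₂(0.15) = 0.4105
−0.17·log₂(0.17) = 0.4346
−0.06·log₂(0.06) = 0.2435
−0.13·log₂(0.13) = 0.3826
−0.17·log₂(0.17) = 0.4346
−0.13·log₂(0.13) = 0.3826
Sum ≈ 2.7438 → 2.7438 bits.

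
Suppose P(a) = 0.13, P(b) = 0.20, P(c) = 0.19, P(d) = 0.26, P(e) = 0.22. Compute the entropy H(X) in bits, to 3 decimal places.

2.288 bits

H = −Σ pᵢ log₂ pᵢ.
−0.13·log₂(0.13) = 0.3826
−0.20·log₂(0.20) = 0.4644
−0.19·log₂(0.19) = 0.4552
−0.26·log₂(0.26) = 0.5053
−0.22·log₂(0.22) = 0.4806
Sum ≈ 2.2881 → 2.288 bits.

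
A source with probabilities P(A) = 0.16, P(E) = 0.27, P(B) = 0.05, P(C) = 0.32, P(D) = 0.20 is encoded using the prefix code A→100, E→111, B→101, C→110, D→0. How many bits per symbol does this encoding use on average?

L̄ = Σ pᵢ·ℓᵢ = 0.16·3 + 0.27·3 + 0.05·3 + 0.32·3 + 0.20·1 = 2.6 bits/symbol.

2.6 bits/symbol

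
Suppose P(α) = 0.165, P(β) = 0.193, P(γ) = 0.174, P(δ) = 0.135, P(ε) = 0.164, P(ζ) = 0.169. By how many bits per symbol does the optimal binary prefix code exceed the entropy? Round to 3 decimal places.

Entropy H = −Σ p log₂ p ≈ 2.5772 bits.
Huffman merges: 27/200+41/250→299/1000; 33/200+169/1000→167/500; 87/500+193/1000→367/1000; 299/1000+167/500→633/1000; 367/1000+633/1000→1. L = 2633/1000 ≈ 2.6330.
L − H = 2.6330 − 2.5772 = 0.056 bits.

0.056 bits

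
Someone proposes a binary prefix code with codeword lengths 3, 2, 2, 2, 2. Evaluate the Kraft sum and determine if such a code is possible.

With common denominator 2^3 = 8: Σ 2^(−ℓᵢ) = 1/8 + 2/8 + 2/8 + 2/8 + 2/8 = 9/8 = 1.125.
Kraft's inequality requires Σ ≤ 1; here Σ = 1.125 > 1, so no such prefix code exists.

1.125; no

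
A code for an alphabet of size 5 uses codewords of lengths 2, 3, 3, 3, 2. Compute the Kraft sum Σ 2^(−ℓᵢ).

With common denominator 2^3 = 8: Σ 2^(−ℓᵢ) = 2/8 + 1/8 + 1/8 + 1/8 + 2/8 = 7/8 = 0.875.

0.875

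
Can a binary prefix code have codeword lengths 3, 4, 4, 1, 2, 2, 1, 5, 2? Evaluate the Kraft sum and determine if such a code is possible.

With common denominator 2^5 = 32: Σ 2^(−ℓᵢ) = 4/32 + 2/32 + 2/32 + 16/32 + 8/32 + 8/32 + 16/32 + 1/32 + 8/32 = 65/32 = 2.03125.
Kraft's inequality requires Σ ≤ 1; here Σ = 2.03125 > 1, so no such prefix code exists.

2.03125; no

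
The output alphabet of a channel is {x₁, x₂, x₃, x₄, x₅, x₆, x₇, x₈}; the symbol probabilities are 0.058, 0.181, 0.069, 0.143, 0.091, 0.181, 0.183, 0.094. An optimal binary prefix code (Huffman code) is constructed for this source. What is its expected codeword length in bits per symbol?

Repeatedly combine the two least-probable nodes; the expected code length is the sum of the merged weights.
merge 29/500 + 69/1000 → 127/1000
merge 91/1000 + 47/500 → 37/200
merge 127/1000 + 143/1000 → 27/100
merge 181/1000 + 181/1000 → 181/500
merge 183/1000 + 37/200 → 46/125
merge 27/100 + 181/500 → 79/125
merge 46/125 + 79/125 → 1
L = 127/1000 + 37/200 + 27/100 + 181/500 + 46/125 + 79/125 + 1 = 368/125 = 2.944 bits/symbol.

2.944 bits/symbol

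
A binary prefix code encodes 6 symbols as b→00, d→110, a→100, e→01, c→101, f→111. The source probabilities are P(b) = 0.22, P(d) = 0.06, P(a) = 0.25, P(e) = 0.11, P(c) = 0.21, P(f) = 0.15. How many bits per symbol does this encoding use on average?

2.67 bits/symbol

L̄ = Σ pᵢ·ℓᵢ = 0.22·2 + 0.06·3 + 0.25·3 + 0.11·2 + 0.21·3 + 0.15·3 = 2.67 bits/symbol.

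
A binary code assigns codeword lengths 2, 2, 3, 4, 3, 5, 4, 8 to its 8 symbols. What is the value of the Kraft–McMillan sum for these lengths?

With common denominator 2^8 = 256: Σ 2^(−ℓᵢ) = 64/256 + 64/256 + 32/256 + 16/256 + 32/256 + 8/256 + 16/256 + 1/256 = 233/256 = 0.91015625.

0.91015625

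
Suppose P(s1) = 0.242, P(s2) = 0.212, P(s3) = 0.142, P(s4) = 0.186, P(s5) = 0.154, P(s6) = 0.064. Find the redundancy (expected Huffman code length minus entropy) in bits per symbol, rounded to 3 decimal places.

0.056 bits

Entropy H = −Σ p log₂ p ≈ 2.4905 bits.
Huffman merges: 8/125+71/500→103/500; 77/500+93/500→17/50; 103/500+53/250→209/500; 121/500+17/50→291/500; 209/500+291/500→1. L = 1273/500 ≈ 2.5460.
L − H = 2.5460 − 2.4905 = 0.056 bits.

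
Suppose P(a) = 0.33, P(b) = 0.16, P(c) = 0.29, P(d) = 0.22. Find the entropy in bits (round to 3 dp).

1.949 bits

H = −Σ pᵢ log₂ pᵢ.
−0.33·log₂(0.33) = 0.5278
−0.16·log₂(0.16) = 0.4230
−0.29·log₂(0.29) = 0.5179
−0.22·log₂(0.22) = 0.4806
Sum ≈ 1.9493 → 1.949 bits.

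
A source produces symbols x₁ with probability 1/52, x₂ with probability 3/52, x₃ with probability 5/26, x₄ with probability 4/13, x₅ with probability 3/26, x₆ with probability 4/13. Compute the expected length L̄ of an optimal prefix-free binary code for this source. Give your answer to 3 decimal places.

Repeatedly combine the two least-probable nodes; the expected code length is the sum of the merged weights.
merge 1/52 + 3/52 → 1/13
merge 1/13 + 3/26 → 5/26
merge 5/26 + 5/26 → 5/13
merge 4/13 + 4/13 → 8/13
merge 5/13 + 8/13 → 1
L = 1/13 + 5/26 + 5/13 + 8/13 + 1 = 59/26 ≈ 2.269 bits/symbol.

2.269 bits/symbol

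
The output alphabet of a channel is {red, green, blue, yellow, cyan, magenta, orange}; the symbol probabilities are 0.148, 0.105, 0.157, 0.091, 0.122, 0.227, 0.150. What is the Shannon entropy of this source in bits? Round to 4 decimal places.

H = −Σ pᵢ log₂ pᵢ.
−0.148·log₂(0.148) = 0.4079
−0.105·log₂(0.105) = 0.3414
−0.157·log₂(0.157) = 0.4194
−0.091·log₂(0.091) = 0.3147
−0.122·log₂(0.122) = 0.3703
−0.227·log₂(0.227) = 0.4856
−0.150·log₂(0.150) = 0.4105
Sum ≈ 2.7498 → 2.7498 bits.

2.7498 bits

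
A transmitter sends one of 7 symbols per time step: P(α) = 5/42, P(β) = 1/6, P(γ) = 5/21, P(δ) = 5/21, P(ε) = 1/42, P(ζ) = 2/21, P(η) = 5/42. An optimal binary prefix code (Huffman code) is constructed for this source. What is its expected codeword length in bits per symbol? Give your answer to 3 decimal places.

Repeatedly combine the two least-probable nodes; the expected code length is the sum of the merged weights.
merge 1/42 + 2/21 → 5/42
merge 5/42 + 5/42 → 5/21
merge 5/42 + 1/6 → 2/7
merge 5/21 + 5/21 → 10/21
merge 5/21 + 2/7 → 11/21
merge 10/21 + 11/21 → 1
L = 5/42 + 5/21 + 2/7 + 10/21 + 11/21 + 1 = 37/14 ≈ 2.643 bits/symbol.

2.643 bits/symbol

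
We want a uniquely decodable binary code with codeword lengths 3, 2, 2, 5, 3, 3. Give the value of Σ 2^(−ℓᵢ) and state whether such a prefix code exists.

0.90625; yes

With common denominator 2^5 = 32: Σ 2^(−ℓᵢ) = 4/32 + 8/32 + 8/32 + 1/32 + 4/32 + 4/32 = 29/32 = 0.90625.
Kraft's inequality requires Σ ≤ 1; here Σ = 0.90625 ≤ 1, so such a prefix code exists.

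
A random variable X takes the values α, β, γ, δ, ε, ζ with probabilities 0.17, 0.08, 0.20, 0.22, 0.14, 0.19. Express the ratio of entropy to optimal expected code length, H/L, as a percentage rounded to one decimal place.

97.8%

Entropy H = −Σ p log₂ p ≈ 2.5234 bits.
Huffman merges: 2/25+7/50→11/50; 17/100+19/100→9/25; 1/5+11/50→21/50; 11/50+9/25→29/50; 21/50+29/50→1. L = 129/50 ≈ 2.5800.
Efficiency = H/L = 2.5234/2.5800 = 97.8%.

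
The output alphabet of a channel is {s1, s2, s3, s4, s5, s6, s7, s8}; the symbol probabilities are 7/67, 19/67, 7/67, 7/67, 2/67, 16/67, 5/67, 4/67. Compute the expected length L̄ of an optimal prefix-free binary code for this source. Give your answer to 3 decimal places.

2.731 bits/symbol

Repeatedly combine the two least-probable nodes; the expected code length is the sum of the merged weights.
merge 2/67 + 4/67 → 6/67
merge 5/67 + 6/67 → 11/67
merge 7/67 + 7/67 → 14/67
merge 7/67 + 11/67 → 18/67
merge 14/67 + 16/67 → 30/67
merge 18/67 + 19/67 → 37/67
merge 30/67 + 37/67 → 1
L = 6/67 + 11/67 + 14/67 + 18/67 + 30/67 + 37/67 + 1 = 183/67 ≈ 2.731 bits/symbol.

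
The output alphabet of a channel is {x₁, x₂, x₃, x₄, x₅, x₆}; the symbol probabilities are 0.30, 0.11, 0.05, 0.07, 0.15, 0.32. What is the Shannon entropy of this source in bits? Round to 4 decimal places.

2.2926 bits

H = −Σ pᵢ log₂ pᵢ.
−0.30·log₂(0.30) = 0.5211
−0.11·log₂(0.11) = 0.3503
−0.05·log₂(0.05) = 0.2161
−0.07·log₂(0.07) = 0.2686
−0.15·log₂(0.15) = 0.4105
−0.32·log₂(0.32) = 0.5260
Sum ≈ 2.2926 → 2.2926 bits.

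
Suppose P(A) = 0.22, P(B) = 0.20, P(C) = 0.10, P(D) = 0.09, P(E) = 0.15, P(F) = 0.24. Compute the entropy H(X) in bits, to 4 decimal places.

H = −Σ pᵢ log₂ pᵢ.
−0.22·log₂(0.22) = 0.4806
−0.20·log₂(0.20) = 0.4644
−0.10·log₂(0.10) = 0.3322
−0.09·log₂(0.09) = 0.3127
−0.15·log₂(0.15) = 0.4105
−0.24·log₂(0.24) = 0.4941
Sum ≈ 2.4945 → 2.4945 bits.

2.4945 bits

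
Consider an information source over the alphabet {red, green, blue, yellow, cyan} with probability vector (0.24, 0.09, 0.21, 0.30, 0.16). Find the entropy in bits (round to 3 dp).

2.224 bits

H = −Σ pᵢ log₂ pᵢ.
−0.24·log₂(0.24) = 0.4941
−0.09·log₂(0.09) = 0.3127
−0.21·log₂(0.21) = 0.4728
−0.30·log₂(0.30) = 0.5211
−0.16·log₂(0.16) = 0.4230
Sum ≈ 2.2237 → 2.224 bits.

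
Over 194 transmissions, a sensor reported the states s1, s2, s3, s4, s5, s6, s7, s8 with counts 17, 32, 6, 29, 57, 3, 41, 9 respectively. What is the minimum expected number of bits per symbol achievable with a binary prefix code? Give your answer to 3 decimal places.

2.634 bits/symbol

Probabilities are the counts divided by 194.
Repeatedly combine the two least-probable nodes; the expected code length is the sum of the merged weights.
merge 3/194 + 3/97 → 9/194
merge 9/194 + 9/194 → 9/97
merge 17/194 + 9/97 → 35/194
merge 29/194 + 16/97 → 61/194
merge 35/194 + 41/194 → 38/97
merge 57/194 + 61/194 → 59/97
merge 38/97 + 59/97 → 1
L = 9/194 + 9/97 + 35/194 + 61/194 + 38/97 + 59/97 + 1 = 511/194 ≈ 2.634 bits/symbol.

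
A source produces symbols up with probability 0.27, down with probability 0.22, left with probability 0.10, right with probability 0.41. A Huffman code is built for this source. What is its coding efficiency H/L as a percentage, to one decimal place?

Entropy H = −Σ p log₂ p ≈ 1.8502 bits.
Huffman merges: 1/10+11/50→8/25; 27/100+8/25→59/100; 41/100+59/100→1. L = 191/100 ≈ 1.9100.
Efficiency = H/L = 1.8502/1.9100 = 96.9%.

96.9%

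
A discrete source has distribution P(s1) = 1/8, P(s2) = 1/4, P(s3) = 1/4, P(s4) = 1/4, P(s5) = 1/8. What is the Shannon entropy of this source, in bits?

Each probability is a power of 1/2, so log₂(1/p) is an integer.
H = Σ p·log₂(1/p) = 1/8·3 + 1/4·2 + 1/4·2 + 1/4·2 + 1/8·3 = 2.25 bits.

2.25 bits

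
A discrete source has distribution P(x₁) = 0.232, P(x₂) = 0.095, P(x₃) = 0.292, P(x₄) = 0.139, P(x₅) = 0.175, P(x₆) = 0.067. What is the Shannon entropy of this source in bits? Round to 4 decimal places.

2.4272 bits

H = −Σ pᵢ log₂ pᵢ.
−0.232·log₂(0.232) = 0.4890
−0.095·log₂(0.095) = 0.3226
−0.292·log₂(0.292) = 0.5186
−0.139·log₂(0.139) = 0.3957
−0.175·log₂(0.175) = 0.4401
−0.067·log₂(0.067) = 0.2613
Sum ≈ 2.4272 → 2.4272 bits.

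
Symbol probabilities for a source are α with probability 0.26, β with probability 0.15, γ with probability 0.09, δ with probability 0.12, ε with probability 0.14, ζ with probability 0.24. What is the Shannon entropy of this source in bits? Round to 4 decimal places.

H = −Σ pᵢ log₂ pᵢ.
−0.26·log₂(0.26) = 0.5053
−0.15·log₂(0.15) = 0.4105
−0.09·log₂(0.09) = 0.3127
−0.12·log₂(0.12) = 0.3671
−0.14·log₂(0.14) = 0.3971
−0.24·log₂(0.24) = 0.4941
Sum ≈ 2.4868 → 2.4868 bits.

2.4868 bits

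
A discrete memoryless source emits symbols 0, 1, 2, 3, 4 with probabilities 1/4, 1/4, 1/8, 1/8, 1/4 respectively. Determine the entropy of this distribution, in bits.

2.25 bits

Each probability is a power of 1/2, so log₂(1/p) is an integer.
H = Σ p·log₂(1/p) = 1/4·2 + 1/4·2 + 1/8·3 + 1/8·3 + 1/4·2 = 2.25 bits.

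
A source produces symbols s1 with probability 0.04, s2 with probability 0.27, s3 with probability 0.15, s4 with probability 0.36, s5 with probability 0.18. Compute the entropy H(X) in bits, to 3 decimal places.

H = −Σ pᵢ log₂ pᵢ.
−0.04·log₂(0.04) = 0.1858
−0.27·log₂(0.27) = 0.5100
−0.15·log₂(0.15) = 0.4105
−0.36·log₂(0.36) = 0.5306
−0.18·log₂(0.18) = 0.4453
Sum ≈ 2.0822 → 2.082 bits.

2.082 bits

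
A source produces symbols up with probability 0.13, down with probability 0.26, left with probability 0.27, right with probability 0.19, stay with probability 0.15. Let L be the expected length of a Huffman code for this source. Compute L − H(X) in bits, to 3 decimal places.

Entropy H = −Σ p log₂ p ≈ 2.2637 bits.
Huffman merges: 13/100+3/20→7/25; 19/100+13/50→9/20; 27/100+7/25→11/20; 9/20+11/20→1. L = 57/25 ≈ 2.2800.
L − H = 2.2800 − 2.2637 = 0.016 bits.

0.016 bits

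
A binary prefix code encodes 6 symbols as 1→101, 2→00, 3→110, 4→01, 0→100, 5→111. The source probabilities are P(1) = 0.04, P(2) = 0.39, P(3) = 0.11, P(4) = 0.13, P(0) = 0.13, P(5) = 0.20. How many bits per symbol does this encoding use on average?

2.48 bits/symbol

L̄ = Σ pᵢ·ℓᵢ = 0.04·3 + 0.39·2 + 0.11·3 + 0.13·2 + 0.13·3 + 0.20·3 = 2.48 bits/symbol.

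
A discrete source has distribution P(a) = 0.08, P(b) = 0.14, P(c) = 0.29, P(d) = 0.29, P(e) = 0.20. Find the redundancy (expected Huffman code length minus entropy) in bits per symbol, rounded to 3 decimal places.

0.031 bits

Entropy H = −Σ p log₂ p ≈ 2.1888 bits.
Huffman merges: 2/25+7/50→11/50; 1/5+11/50→21/50; 29/100+29/100→29/50; 21/50+29/50→1. L = 111/50 ≈ 2.2200.
L − H = 2.2200 − 2.1888 = 0.031 bits.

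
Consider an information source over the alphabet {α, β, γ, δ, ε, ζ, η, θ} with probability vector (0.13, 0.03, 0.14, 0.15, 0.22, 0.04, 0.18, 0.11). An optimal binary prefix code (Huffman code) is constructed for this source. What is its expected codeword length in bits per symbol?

Repeatedly combine the two least-probable nodes; the expected code length is the sum of the merged weights.
merge 3/100 + 1/25 → 7/100
merge 7/100 + 11/100 → 9/50
merge 13/100 + 7/50 → 27/100
merge 3/20 + 9/50 → 33/100
merge 9/50 + 11/50 → 2/5
merge 27/100 + 33/100 → 3/5
merge 2/5 + 3/5 → 1
L = 7/100 + 9/50 + 27/100 + 33/100 + 2/5 + 3/5 + 1 = 57/20 = 2.85 bits/symbol.

2.85 bits/symbol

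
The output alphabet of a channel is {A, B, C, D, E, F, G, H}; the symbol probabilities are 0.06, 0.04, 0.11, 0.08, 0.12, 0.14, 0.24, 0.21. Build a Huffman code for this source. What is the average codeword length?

2.83 bits/symbol

Repeatedly combine the two least-probable nodes; the expected code length is the sum of the merged weights.
merge 1/25 + 3/50 → 1/10
merge 2/25 + 1/10 → 9/50
merge 11/100 + 3/25 → 23/100
merge 7/50 + 9/50 → 8/25
merge 21/100 + 23/100 → 11/25
merge 6/25 + 8/25 → 14/25
merge 11/25 + 14/25 → 1
L = 1/10 + 9/50 + 23/100 + 8/25 + 11/25 + 14/25 + 1 = 283/100 = 2.83 bits/symbol.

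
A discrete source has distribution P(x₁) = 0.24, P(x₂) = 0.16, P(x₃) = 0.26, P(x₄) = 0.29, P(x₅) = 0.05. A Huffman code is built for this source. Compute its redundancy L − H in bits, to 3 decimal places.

0.054 bits

Entropy H = −Σ p log₂ p ≈ 2.1564 bits.
Huffman merges: 1/20+4/25→21/100; 21/100+6/25→9/20; 13/50+29/100→11/20; 9/20+11/20→1. L = 221/100 ≈ 2.2100.
L − H = 2.2100 − 2.1564 = 0.054 bits.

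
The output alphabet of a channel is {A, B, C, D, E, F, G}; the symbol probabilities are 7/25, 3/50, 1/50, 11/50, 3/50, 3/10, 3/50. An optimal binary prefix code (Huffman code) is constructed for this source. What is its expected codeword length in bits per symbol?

2.4 bits/symbol

Repeatedly combine the two least-probable nodes; the expected code length is the sum of the merged weights.
merge 1/50 + 3/50 → 2/25
merge 3/50 + 3/50 → 3/25
merge 2/25 + 3/25 → 1/5
merge 1/5 + 11/50 → 21/50
merge 7/25 + 3/10 → 29/50
merge 21/50 + 29/50 → 1
L = 2/25 + 3/25 + 1/5 + 21/50 + 29/50 + 1 = 12/5 = 2.4 bits/symbol.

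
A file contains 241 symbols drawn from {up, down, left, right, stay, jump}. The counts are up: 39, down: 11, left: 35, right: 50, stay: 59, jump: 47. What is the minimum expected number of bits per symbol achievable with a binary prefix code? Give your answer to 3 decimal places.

Probabilities are the counts divided by 241.
Repeatedly combine the two least-probable nodes; the expected code length is the sum of the merged weights.
merge 11/241 + 35/241 → 46/241
merge 39/241 + 46/241 → 85/241
merge 47/241 + 50/241 → 97/241
merge 59/241 + 85/241 → 144/241
merge 97/241 + 144/241 → 1
L = 46/241 + 85/241 + 97/241 + 144/241 + 1 = 613/241 ≈ 2.544 bits/symbol.

2.544 bits/symbol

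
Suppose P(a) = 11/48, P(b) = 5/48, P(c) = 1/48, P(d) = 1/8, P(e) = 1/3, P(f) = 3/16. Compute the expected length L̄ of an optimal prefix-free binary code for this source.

2.375 bits/symbol

Repeatedly combine the two least-probable nodes; the expected code length is the sum of the merged weights.
merge 1/48 + 5/48 → 1/8
merge 1/8 + 1/8 → 1/4
merge 3/16 + 11/48 → 5/12
merge 1/4 + 1/3 → 7/12
merge 5/12 + 7/12 → 1
L = 1/8 + 1/4 + 5/12 + 7/12 + 1 = 19/8 = 2.375 bits/symbol.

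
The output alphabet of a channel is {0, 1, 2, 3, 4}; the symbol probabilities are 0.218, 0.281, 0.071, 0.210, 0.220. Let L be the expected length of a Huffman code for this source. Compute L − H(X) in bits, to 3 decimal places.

Entropy H = −Σ p log₂ p ≈ 2.2180 bits.
Huffman merges: 71/1000+21/100→281/1000; 109/500+11/50→219/500; 281/1000+281/1000→281/500; 219/500+281/500→1. L = 2281/1000 ≈ 2.2810.
L − H = 2.2810 − 2.2180 = 0.063 bits.

0.063 bits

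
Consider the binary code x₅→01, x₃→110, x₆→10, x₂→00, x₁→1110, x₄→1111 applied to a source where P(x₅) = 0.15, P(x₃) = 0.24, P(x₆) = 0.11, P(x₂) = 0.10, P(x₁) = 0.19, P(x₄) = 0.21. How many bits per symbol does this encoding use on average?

L̄ = Σ pᵢ·ℓᵢ = 0.15·2 + 0.24·3 + 0.11·2 + 0.10·2 + 0.19·4 + 0.21·4 = 3.04 bits/symbol.

3.04 bits/symbol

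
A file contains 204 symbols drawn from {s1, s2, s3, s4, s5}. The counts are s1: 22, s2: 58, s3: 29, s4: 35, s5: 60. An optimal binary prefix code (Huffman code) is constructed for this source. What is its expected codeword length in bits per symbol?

2.25 bits/symbol

Probabilities are the counts divided by 204.
Repeatedly combine the two least-probable nodes; the expected code length is the sum of the merged weights.
merge 11/102 + 29/204 → 1/4
merge 35/204 + 1/4 → 43/102
merge 29/102 + 5/17 → 59/102
merge 43/102 + 59/102 → 1
L = 1/4 + 43/102 + 59/102 + 1 = 9/4 = 2.25 bits/symbol.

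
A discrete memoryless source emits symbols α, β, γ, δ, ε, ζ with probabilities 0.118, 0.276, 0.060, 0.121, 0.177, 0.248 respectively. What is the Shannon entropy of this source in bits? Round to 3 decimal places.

H = −Σ pᵢ log₂ pᵢ.
−0.118·log₂(0.118) = 0.3638
−0.276·log₂(0.276) = 0.5126
−0.060·log₂(0.060) = 0.2435
−0.121·log₂(0.121) = 0.3687
−0.177·log₂(0.177) = 0.4422
−0.248·log₂(0.248) = 0.4989
Sum ≈ 2.4297 → 2.430 bits.

2.430 bits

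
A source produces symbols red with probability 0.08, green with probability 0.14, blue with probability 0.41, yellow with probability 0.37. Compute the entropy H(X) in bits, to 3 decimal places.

H = −Σ pᵢ log₂ pᵢ.
−0.08·log₂(0.08) = 0.2915
−0.14·log₂(0.14) = 0.3971
−0.41·log₂(0.41) = 0.5274
−0.37·log₂(0.37) = 0.5307
Sum ≈ 1.7467 → 1.747 bits.

1.747 bits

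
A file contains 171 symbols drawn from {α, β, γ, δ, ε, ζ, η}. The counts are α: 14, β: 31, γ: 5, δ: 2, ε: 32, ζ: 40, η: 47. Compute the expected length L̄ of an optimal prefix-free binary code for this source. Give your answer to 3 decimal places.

2.468 bits/symbol

Probabilities are the counts divided by 171.
Repeatedly combine the two least-probable nodes; the expected code length is the sum of the merged weights.
merge 2/171 + 5/171 → 7/171
merge 7/171 + 14/171 → 7/57
merge 7/57 + 31/171 → 52/171
merge 32/171 + 40/171 → 8/19
merge 47/171 + 52/171 → 11/19
merge 8/19 + 11/19 → 1
L = 7/171 + 7/57 + 52/171 + 8/19 + 11/19 + 1 = 422/171 ≈ 2.468 bits/symbol.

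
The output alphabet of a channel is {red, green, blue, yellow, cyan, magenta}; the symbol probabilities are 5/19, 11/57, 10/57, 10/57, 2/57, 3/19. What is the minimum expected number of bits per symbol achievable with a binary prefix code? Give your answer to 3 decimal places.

Repeatedly combine the two least-probable nodes; the expected code length is the sum of the merged weights.
merge 2/57 + 3/19 → 11/57
merge 10/57 + 10/57 → 20/57
merge 11/57 + 11/57 → 22/57
merge 5/19 + 20/57 → 35/57
merge 22/57 + 35/57 → 1
L = 11/57 + 20/57 + 22/57 + 35/57 + 1 = 145/57 ≈ 2.544 bits/symbol.

2.544 bits/symbol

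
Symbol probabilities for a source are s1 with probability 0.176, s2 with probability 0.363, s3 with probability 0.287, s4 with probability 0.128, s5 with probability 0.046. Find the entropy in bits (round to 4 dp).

2.0726 bits

H = −Σ pᵢ log₂ pᵢ.
−0.176·log₂(0.176) = 0.4411
−0.363·log₂(0.363) = 0.5307
−0.287·log₂(0.287) = 0.5169
−0.128·log₂(0.128) = 0.3796
−0.046·log₂(0.046) = 0.2043
Sum ≈ 2.0726 → 2.0726 bits.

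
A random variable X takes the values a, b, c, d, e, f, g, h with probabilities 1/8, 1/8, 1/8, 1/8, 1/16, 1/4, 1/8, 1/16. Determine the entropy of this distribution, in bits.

2.875 bits

Each probability is a power of 1/2, so log₂(1/p) is an integer.
H = Σ p·log₂(1/p) = 1/8·3 + 1/8·3 + 1/8·3 + 1/8·3 + 1/16·4 + 1/4·2 + 1/8·3 + 1/16·4 = 2.875 bits.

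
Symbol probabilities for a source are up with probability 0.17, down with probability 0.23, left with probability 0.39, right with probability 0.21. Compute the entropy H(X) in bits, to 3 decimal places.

H = −Σ pᵢ log₂ pᵢ.
−0.17·log₂(0.17) = 0.4346
−0.23·log₂(0.23) = 0.4877
−0.39·log₂(0.39) = 0.5298
−0.21·log₂(0.21) = 0.4728
Sum ≈ 1.9249 → 1.925 bits.

1.925 bits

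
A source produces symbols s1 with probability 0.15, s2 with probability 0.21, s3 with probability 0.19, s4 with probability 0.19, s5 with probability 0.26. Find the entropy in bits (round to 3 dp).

2.299 bits

H = −Σ pᵢ log₂ pᵢ.
−0.15·log₂(0.15) = 0.4105
−0.21·log₂(0.21) = 0.4728
−0.19·log₂(0.19) = 0.4552
−0.19·log₂(0.19) = 0.4552
−0.26·log₂(0.26) = 0.5053
Sum ≈ 2.2991 → 2.299 bits.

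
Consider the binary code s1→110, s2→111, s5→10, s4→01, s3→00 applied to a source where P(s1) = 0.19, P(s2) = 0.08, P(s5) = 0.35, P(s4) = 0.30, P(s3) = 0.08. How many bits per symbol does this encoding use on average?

2.27 bits/symbol

L̄ = Σ pᵢ·ℓᵢ = 0.19·3 + 0.08·3 + 0.35·2 + 0.30·2 + 0.08·2 = 2.27 bits/symbol.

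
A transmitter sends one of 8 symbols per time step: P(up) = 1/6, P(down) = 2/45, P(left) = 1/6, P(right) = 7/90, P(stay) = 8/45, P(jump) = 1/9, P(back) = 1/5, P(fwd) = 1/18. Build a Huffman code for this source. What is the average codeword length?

Repeatedly combine the two least-probable nodes; the expected code length is the sum of the merged weights.
merge 2/45 + 1/18 → 1/10
merge 7/90 + 1/10 → 8/45
merge 1/9 + 1/6 → 5/18
merge 1/6 + 8/45 → 31/90
merge 8/45 + 1/5 → 17/45
merge 5/18 + 31/90 → 28/45
merge 17/45 + 28/45 → 1
L = 1/10 + 8/45 + 5/18 + 31/90 + 17/45 + 28/45 + 1 = 29/10 = 2.9 bits/symbol.

2.9 bits/symbol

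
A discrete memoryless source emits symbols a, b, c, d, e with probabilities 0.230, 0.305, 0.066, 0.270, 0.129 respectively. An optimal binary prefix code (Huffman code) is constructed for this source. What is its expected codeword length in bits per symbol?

Repeatedly combine the two least-probable nodes; the expected code length is the sum of the merged weights.
merge 33/500 + 129/1000 → 39/200
merge 39/200 + 23/100 → 17/40
merge 27/100 + 61/200 → 23/40
merge 17/40 + 23/40 → 1
L = 39/200 + 17/40 + 23/40 + 1 = 439/200 = 2.195 bits/symbol.

2.195 bits/symbol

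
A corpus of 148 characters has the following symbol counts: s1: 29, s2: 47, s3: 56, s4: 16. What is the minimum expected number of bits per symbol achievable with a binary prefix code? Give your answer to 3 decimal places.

1.926 bits/symbol

Probabilities are the counts divided by 148.
Repeatedly combine the two least-probable nodes; the expected code length is the sum of the merged weights.
merge 4/37 + 29/148 → 45/148
merge 45/148 + 47/148 → 23/37
merge 14/37 + 23/37 → 1
L = 45/148 + 23/37 + 1 = 285/148 ≈ 1.926 bits/symbol.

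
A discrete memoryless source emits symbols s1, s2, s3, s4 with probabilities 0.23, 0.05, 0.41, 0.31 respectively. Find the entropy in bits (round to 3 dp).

1.755 bits

H = −Σ pᵢ log₂ pᵢ.
−0.23·log₂(0.23) = 0.4877
−0.05·log₂(0.05) = 0.2161
−0.41·log₂(0.41) = 0.5274
−0.31·log₂(0.31) = 0.5238
Sum ≈ 1.7549 → 1.755 bits.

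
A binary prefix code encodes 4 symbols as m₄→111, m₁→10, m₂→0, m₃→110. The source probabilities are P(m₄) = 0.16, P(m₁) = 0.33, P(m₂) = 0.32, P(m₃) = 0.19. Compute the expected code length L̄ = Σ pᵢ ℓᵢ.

2.03 bits/symbol

L̄ = Σ pᵢ·ℓᵢ = 0.16·3 + 0.33·2 + 0.32·1 + 0.19·3 = 2.03 bits/symbol.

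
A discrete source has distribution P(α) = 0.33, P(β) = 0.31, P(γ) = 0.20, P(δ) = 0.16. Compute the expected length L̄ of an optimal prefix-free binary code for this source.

Repeatedly combine the two least-probable nodes; the expected code length is the sum of the merged weights.
merge 4/25 + 1/5 → 9/25
merge 31/100 + 33/100 → 16/25
merge 9/25 + 16/25 → 1
L = 9/25 + 16/25 + 1 = 2 bits/symbol.

2 bits/symbol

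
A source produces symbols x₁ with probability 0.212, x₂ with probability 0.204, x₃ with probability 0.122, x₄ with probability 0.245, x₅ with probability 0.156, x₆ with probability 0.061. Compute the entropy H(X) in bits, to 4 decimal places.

H = −Σ pᵢ log₂ pᵢ.
−0.212·log₂(0.212) = 0.4744
−0.204·log₂(0.204) = 0.4678
−0.122·log₂(0.122) = 0.3703
−0.245·log₂(0.245) = 0.4971
−0.156·log₂(0.156) = 0.4181
−0.061·log₂(0.061) = 0.2461
Sum ≈ 2.4740 → 2.4740 bits.

2.4740 bits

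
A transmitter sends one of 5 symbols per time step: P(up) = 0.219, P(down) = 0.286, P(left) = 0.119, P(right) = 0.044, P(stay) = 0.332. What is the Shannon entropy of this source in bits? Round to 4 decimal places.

H = −Σ pᵢ log₂ pᵢ.
−0.219·log₂(0.219) = 0.4798
−0.286·log₂(0.286) = 0.5165
−0.119·log₂(0.119) = 0.3654
−0.044·log₂(0.044) = 0.1983
−0.332·log₂(0.332) = 0.5281
Sum ≈ 2.0882 → 2.0882 bits.

2.0882 bits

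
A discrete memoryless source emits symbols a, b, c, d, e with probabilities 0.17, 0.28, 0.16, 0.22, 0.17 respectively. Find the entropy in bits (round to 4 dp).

2.2870 bits

H = −Σ pᵢ log₂ pᵢ.
−0.17·log₂(0.17) = 0.4346
−0.28·log₂(0.28) = 0.5142
−0.16·log₂(0.16) = 0.4230
−0.22·log₂(0.22) = 0.4806
−0.17·log₂(0.17) = 0.4346
Sum ≈ 2.2870 → 2.2870 bits.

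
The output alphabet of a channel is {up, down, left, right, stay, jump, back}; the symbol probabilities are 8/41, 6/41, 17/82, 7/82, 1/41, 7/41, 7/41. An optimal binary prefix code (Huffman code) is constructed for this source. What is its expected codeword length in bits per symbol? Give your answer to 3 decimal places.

Repeatedly combine the two least-probable nodes; the expected code length is the sum of the merged weights.
merge 1/41 + 7/82 → 9/82
merge 9/82 + 6/41 → 21/82
merge 7/41 + 7/41 → 14/41
merge 8/41 + 17/82 → 33/82
merge 21/82 + 14/41 → 49/82
merge 33/82 + 49/82 → 1
L = 9/82 + 21/82 + 14/41 + 33/82 + 49/82 + 1 = 111/41 ≈ 2.707 bits/symbol.

2.707 bits/symbol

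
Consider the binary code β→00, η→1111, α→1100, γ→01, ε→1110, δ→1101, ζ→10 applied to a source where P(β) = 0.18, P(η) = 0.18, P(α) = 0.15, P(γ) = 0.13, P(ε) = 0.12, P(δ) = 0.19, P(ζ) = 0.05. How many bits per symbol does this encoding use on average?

3.28 bits/symbol

L̄ = Σ pᵢ·ℓᵢ = 0.18·2 + 0.18·4 + 0.15·4 + 0.13·2 + 0.12·4 + 0.19·4 + 0.05·2 = 3.28 bits/symbol.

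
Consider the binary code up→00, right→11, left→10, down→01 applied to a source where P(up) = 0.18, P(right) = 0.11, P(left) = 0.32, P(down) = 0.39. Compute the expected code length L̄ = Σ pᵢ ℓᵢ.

2 bits/symbol

L̄ = Σ pᵢ·ℓᵢ = 0.18·2 + 0.11·2 + 0.32·2 + 0.39·2 = 2 bits/symbol.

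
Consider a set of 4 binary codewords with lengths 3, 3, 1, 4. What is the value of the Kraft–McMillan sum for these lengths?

0.8125

With common denominator 2^4 = 16: Σ 2^(−ℓᵢ) = 2/16 + 2/16 + 8/16 + 1/16 = 13/16 = 0.8125.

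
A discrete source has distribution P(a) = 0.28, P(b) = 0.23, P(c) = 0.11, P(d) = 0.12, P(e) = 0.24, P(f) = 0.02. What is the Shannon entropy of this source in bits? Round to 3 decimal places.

H = −Σ pᵢ log₂ pᵢ.
−0.28·log₂(0.28) = 0.5142
−0.23·log₂(0.23) = 0.4877
−0.11·log₂(0.11) = 0.3503
−0.12·log₂(0.12) = 0.3671
−0.24·log₂(0.24) = 0.4941
−0.02·log₂(0.02) = 0.1129
Sum ≈ 2.3263 → 2.326 bits.

2.326 bits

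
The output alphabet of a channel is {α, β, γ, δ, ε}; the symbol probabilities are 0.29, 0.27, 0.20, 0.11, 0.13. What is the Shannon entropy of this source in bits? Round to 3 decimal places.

2.225 bits

H = −Σ pᵢ log₂ pᵢ.
−0.29·log₂(0.29) = 0.5179
−0.27·log₂(0.27) = 0.5100
−0.20·log₂(0.20) = 0.4644
−0.11·log₂(0.11) = 0.3503
−0.13·log₂(0.13) = 0.3826
Sum ≈ 2.2252 → 2.225 bits.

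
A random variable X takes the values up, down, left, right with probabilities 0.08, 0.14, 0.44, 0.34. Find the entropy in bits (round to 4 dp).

H = −Σ pᵢ log₂ pᵢ.
−0.08·log₂(0.08) = 0.2915
−0.14·log₂(0.14) = 0.3971
−0.44·log₂(0.44) = 0.5211
−0.34·log₂(0.34) = 0.5292
Sum ≈ 1.7389 → 1.7389 bits.

1.7389 bits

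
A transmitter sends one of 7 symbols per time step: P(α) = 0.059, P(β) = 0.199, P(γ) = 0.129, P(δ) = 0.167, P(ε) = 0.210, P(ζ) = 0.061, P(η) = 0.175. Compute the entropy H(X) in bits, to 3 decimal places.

H = −Σ pᵢ log₂ pᵢ.
−0.059·log₂(0.059) = 0.2409
−0.199·log₂(0.199) = 0.4635
−0.129·log₂(0.129) = 0.3811
−0.167·log₂(0.167) = 0.4312
−0.210·log₂(0.210) = 0.4728
−0.061·log₂(0.061) = 0.2461
−0.175·log₂(0.175) = 0.4401
Sum ≈ 2.6758 → 2.676 bits.

2.676 bits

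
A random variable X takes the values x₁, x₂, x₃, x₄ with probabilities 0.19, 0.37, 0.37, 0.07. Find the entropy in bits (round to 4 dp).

1.7852 bits

H = −Σ pᵢ log₂ pᵢ.
−0.19·log₂(0.19) = 0.4552
−0.37·log₂(0.37) = 0.5307
−0.37·log₂(0.37) = 0.5307
−0.07·log₂(0.07) = 0.2686
Sum ≈ 1.7852 → 1.7852 bits.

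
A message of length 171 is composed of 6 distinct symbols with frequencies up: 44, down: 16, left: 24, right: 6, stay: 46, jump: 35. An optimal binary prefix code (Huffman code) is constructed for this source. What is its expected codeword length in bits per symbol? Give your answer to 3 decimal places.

2.398 bits/symbol

Probabilities are the counts divided by 171.
Repeatedly combine the two least-probable nodes; the expected code length is the sum of the merged weights.
merge 2/57 + 16/171 → 22/171
merge 22/171 + 8/57 → 46/171
merge 35/171 + 44/171 → 79/171
merge 46/171 + 46/171 → 92/171
merge 79/171 + 92/171 → 1
L = 22/171 + 46/171 + 79/171 + 92/171 + 1 = 410/171 ≈ 2.398 bits/symbol.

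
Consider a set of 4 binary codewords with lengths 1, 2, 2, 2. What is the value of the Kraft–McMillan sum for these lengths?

1.25

With common denominator 2^2 = 4: Σ 2^(−ℓᵢ) = 2/4 + 1/4 + 1/4 + 1/4 = 5/4 = 1.25.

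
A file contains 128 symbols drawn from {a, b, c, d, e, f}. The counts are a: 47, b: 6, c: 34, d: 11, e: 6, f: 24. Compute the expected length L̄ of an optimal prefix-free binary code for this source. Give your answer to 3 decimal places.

2.273 bits/symbol

Probabilities are the counts divided by 128.
Repeatedly combine the two least-probable nodes; the expected code length is the sum of the merged weights.
merge 3/64 + 3/64 → 3/32
merge 11/128 + 3/32 → 23/128
merge 23/128 + 3/16 → 47/128
merge 17/64 + 47/128 → 81/128
merge 47/128 + 81/128 → 1
L = 3/32 + 23/128 + 47/128 + 81/128 + 1 = 291/128 ≈ 2.273 bits/symbol.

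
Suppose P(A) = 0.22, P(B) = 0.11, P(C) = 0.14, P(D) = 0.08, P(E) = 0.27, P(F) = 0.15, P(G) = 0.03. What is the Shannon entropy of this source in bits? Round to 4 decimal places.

2.5918 bits

H = −Σ pᵢ log₂ pᵢ.
−0.22·log₂(0.22) = 0.4806
−0.11·log₂(0.11) = 0.3503
−0.14·log₂(0.14) = 0.3971
−0.08·log₂(0.08) = 0.2915
−0.27·log₂(0.27) = 0.5100
−0.15·log₂(0.15) = 0.4105
−0.03·log₂(0.03) = 0.1518
Sum ≈ 2.5918 → 2.5918 bits.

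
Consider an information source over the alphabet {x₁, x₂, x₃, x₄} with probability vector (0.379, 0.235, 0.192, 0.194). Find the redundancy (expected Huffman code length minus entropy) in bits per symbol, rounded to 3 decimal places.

Entropy H = −Σ p log₂ p ≈ 1.9376 bits.
Huffman merges: 24/125+97/500→193/500; 47/200+379/1000→307/500; 193/500+307/500→1. L = 2 ≈ 2.0000.
L − H = 2.0000 − 1.9376 = 0.062 bits.

0.062 bits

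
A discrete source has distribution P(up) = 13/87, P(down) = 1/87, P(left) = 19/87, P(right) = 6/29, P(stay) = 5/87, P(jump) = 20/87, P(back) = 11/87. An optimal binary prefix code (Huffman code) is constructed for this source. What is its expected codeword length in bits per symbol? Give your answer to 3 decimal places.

2.609 bits/symbol

Repeatedly combine the two least-probable nodes; the expected code length is the sum of the merged weights.
merge 1/87 + 5/87 → 2/29
merge 2/29 + 11/87 → 17/87
merge 13/87 + 17/87 → 10/29
merge 6/29 + 19/87 → 37/87
merge 20/87 + 10/29 → 50/87
merge 37/87 + 50/87 → 1
L = 2/29 + 17/87 + 10/29 + 37/87 + 50/87 + 1 = 227/87 ≈ 2.609 bits/symbol.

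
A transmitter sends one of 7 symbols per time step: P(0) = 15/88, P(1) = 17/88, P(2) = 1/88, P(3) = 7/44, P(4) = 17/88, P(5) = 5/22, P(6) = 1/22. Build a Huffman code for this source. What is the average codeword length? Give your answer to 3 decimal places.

2.636 bits/symbol

Repeatedly combine the two least-probable nodes; the expected code length is the sum of the merged weights.
merge 1/88 + 1/22 → 5/88
merge 5/88 + 7/44 → 19/88
merge 15/88 + 17/88 → 4/11
merge 17/88 + 19/88 → 9/22
merge 5/22 + 4/11 → 13/22
merge 9/22 + 13/22 → 1
L = 5/88 + 19/88 + 4/11 + 9/22 + 13/22 + 1 = 29/11 ≈ 2.636 bits/symbol.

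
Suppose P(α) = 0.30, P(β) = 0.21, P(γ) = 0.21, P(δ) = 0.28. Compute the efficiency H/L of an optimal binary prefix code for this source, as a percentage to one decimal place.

99.0%

Entropy H = −Σ p log₂ p ≈ 1.9810 bits.
Huffman merges: 21/100+21/100→21/50; 7/25+3/10→29/50; 21/50+29/50→1. L = 2 ≈ 2.0000.
Efficiency = H/L = 1.9810/2.0000 = 99.0%.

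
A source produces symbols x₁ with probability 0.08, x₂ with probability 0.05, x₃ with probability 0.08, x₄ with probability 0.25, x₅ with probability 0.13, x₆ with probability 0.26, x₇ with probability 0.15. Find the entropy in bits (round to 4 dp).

2.5976 bits

H = −Σ pᵢ log₂ pᵢ.
−0.08·log₂(0.08) = 0.2915
−0.05·log₂(0.05) = 0.2161
−0.08·log₂(0.08) = 0.2915
−0.25·log₂(0.25) = 0.5000
−0.13·log₂(0.13) = 0.3826
−0.26·log₂(0.26) = 0.5053
−0.15·log₂(0.15) = 0.4105
Sum ≈ 2.5976 → 2.5976 bits.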